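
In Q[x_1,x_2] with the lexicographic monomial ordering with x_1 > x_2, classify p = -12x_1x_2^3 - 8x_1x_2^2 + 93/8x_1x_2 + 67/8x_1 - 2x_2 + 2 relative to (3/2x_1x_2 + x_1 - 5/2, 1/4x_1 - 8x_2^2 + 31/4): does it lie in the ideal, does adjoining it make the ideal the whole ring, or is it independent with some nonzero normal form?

-12x_1x_2^3 - 8x_1x_2^2 + 93/8x_1x_2 + 67/8x_1 - 2x_2 + 2 is independent of I; its normal form modulo I is -2x_2 + 2.

First compute the reduced Gröbner basis of I by Buchberger's algorithm.
f_1 = 3/2x_1x_2 + x_1 - 5/2, LT = x_1x_2.
f_2 = 1/4x_1 - 8x_2^2 + 31/4, LT = x_1.

S(f_1,f_2): lcm = x_1x_2. S = 2/3x_1 + 32x_2^3 - 31x_2 - 5/3.
  leading term x_1: subtract (8/3)·f_2 from 2/3x_1 + 32x_2^3 - 31x_2 - 5/3 → 32x_2^3 + 64/3x_2^2 - 31x_2 - 67/3
  leading term x_2^3: no divisor's leading term divides it; move 32x_2^3 to the remainder.
  leading term x_2^2: no divisor's leading term divides it; move 64/3x_2^2 to the remainder.
  leading term x_2: no divisor's leading term divides it; move -31x_2 to the remainder.
  leading term 1: no divisor's leading term divides it; move -67/3 to the remainder.
  remainder 32x_2^3 + 64/3x_2^2 - 31x_2 - 67/3 ≠ 0; add h_3 = 32x_2^3 + 64/3x_2^2 - 31x_2 - 67/3 to the basis.

S(f_1,h_3): lcm = x_1x_2^3. S = 31/32x_1x_2 + 67/96x_1 - 5/3x_2^2.
  leading term x_1x_2: subtract (31/48)·f_1 from 31/32x_1x_2 + 67/96x_1 - 5/3x_2^2 → 5/96x_1 - 5/3x_2^2 + 155/96
  leading term x_1: subtract (5/24)·f_2 from 5/96x_1 - 5/3x_2^2 + 155/96 → 0
  remainder 0.

S(f_2,h_3): leading monomials are coprime, so the S-polynomial reduces to 0 (Buchberger's first criterion).
Every S-polynomial of the final basis reduces to 0, so we have a Gröbner basis.
Inter-reduce: drop elements whose leading term is divisible by another's, tail-reduce, and make monic.
Reduced Gröbner basis: {x_1 - 32x_2^2 + 31, x_2^3 + 2/3x_2^2 - 31/32x_2 - 67/96}.
Label its elements g_1 = x_1 - 32x_2^2 + 31, g_2 = x_2^3 + 2/3x_2^2 - 31/32x_2 - 67/96.

Reduce p = -12x_1x_2^3 - 8x_1x_2^2 + 93/8x_1x_2 + 67/8x_1 - 2x_2 + 2 modulo G:
  leading term x_1x_2^3: subtract (-12x_2^3)·g_1 from -12x_1x_2^3 - 8x_1x_2^2 + 93/8x_1x_2 + 67/8x_1 - 2x_2 + 2 → -8x_1x_2^2 + 93/8x_1x_2 + 67/8x_1 - 384x_2^5 + 372x_2^3 - 2x_2 + 2
  leading term x_1x_2^2: subtract (-8x_2^2)·g_1 from -8x_1x_2^2 + 93/8x_1x_2 + 67/8x_1 - 384x_2^5 + 372x_2^3 - 2x_2 + 2 → 93/8x_1x_2 + 67/8x_1 - 384x_2^5 - 256x_2^4 + 372x_2^3 + 248x_2^2 - 2x_2 + 2
  leading term x_1x_2: subtract (93/8x_2)·g_1 from 93/8x_1x_2 + 67/8x_1 - 384x_2^5 - 256x_2^4 + 372x_2^3 + 248x_2^2 - 2x_2 + 2 → 67/8x_1 - 384x_2^5 - 256x_2^4 + 744x_2^3 + 248x_2^2 - 2899/8x_2 + 2
  leading term x_1: subtract (67/8)·g_1 from 67/8x_1 - 384x_2^5 - 256x_2^4 + 744x_2^3 + 248x_2^2 - 2899/8x_2 + 2 → -384x_2^5 - 256x_2^4 + 744x_2^3 + 516x_2^2 - 2899/8x_2 - 2061/8
  leading term x_2^5: subtract (-384x_2^2)·g_2 from -384x_2^5 - 256x_2^4 + 744x_2^3 + 516x_2^2 - 2899/8x_2 - 2061/8 → 372x_2^3 + 248x_2^2 - 2899/8x_2 - 2061/8
  leading term x_2^3: subtract (372)·g_2 from 372x_2^3 + 248x_2^2 - 2899/8x_2 - 2061/8 → -2x_2 + 2
  leading term x_2: no divisor's leading term divides it; move -2x_2 to the remainder.
  leading term 1: no divisor's leading term divides it; move 2 to the remainder.
  normal form = -2x_2 + 2.
The normal form is nonzero, so p ∉ I. Since p minus its normal form lies in I, I + (p) = I + (r) where r = -2x_2 + 2; decide whether this ideal is the whole ring.
Run Buchberger on G together with r (pairs among the g_i already reduce to 0 since G is a Gröbner basis):
g_1 = x_1 - 32x_2^2 + 31, LT = x_1.
g_2 = x_2^3 + 2/3x_2^2 - 31/32x_2 - 67/96, LT = x_2^3.
r = -2x_2 + 2, LT = x_2.

S(g_1,g_2): leading monomials are coprime, so the S-polynomial reduces to 0 (Buchberger's first criterion).
S(g_1,r): leading monomials are coprime, so the S-polynomial reduces to 0 (Buchberger's first criterion).
S(g_2,r): lcm = x_2^3. S = 5/3x_2^2 - 31/32x_2 - 67/96.
  leading term x_2^2: subtract (-5/6x_2)·r from 5/3x_2^2 - 31/32x_2 - 67/96 → 67/96x_2 - 67/96
  leading term x_2: subtract (-67/192)·r from 67/96x_2 - 67/96 → 0
  remainder 0.

Every S-polynomial of the final basis reduces to 0, so we have a Gröbner basis.
Inter-reduce: drop elements whose leading term is divisible by another's, tail-reduce, and make monic.
Reduced Gröbner basis: {x_1 - 1, x_2 - 1}.
The reduced Gröbner basis of I + (p) is {x_1 - 1, x_2 - 1} ≠ {1}, a proper ideal, so the enlarged system stays consistent: p is independent of I, with normal form -2x_2 + 2.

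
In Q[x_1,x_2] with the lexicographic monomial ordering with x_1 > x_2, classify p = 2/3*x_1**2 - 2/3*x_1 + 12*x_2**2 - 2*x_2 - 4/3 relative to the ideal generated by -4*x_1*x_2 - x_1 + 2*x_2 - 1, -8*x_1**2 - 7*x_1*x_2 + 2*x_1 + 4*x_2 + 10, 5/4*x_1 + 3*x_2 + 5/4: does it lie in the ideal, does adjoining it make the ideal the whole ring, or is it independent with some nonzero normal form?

2/3*x_1**2 - 2/3*x_1 + 12*x_2**2 - 2*x_2 - 4/3 lies in I (it reduces to 0).

First compute the reduced Gröbner basis of I by Buchberger's algorithm.
f_1 = -4*x_1*x_2 - x_1 + 2*x_2 - 1, LT = x_1*x_2.
f_2 = -8*x_1**2 - 7*x_1*x_2 + 2*x_1 + 4*x_2 + 10, LT = x_1**2.
f_3 = 5/4*x_1 + 3*x_2 + 5/4, LT = x_1.

S(f_1,f_2): lcm = x_1**2*x_2. S = 1/4*x_1**2 - 7/8*x_1*x_2**2 - 1/4*x_1*x_2 + 1/4*x_1 + 1/2*x_2**2 + 5/4*x_2.
  leading term x_1**2: subtract (-1/32)·f_2 from 1/4*x_1**2 - 7/8*x_1*x_2**2 - 1/4*x_1*x_2 + 1/4*x_1 + 1/2*x_2**2 + 5/4*x_2 → -7/8*x_1*x_2**2 - 15/32*x_1*x_2 + 5/16*x_1 + 1/2*x_2**2 + 11/8*x_2 + 5/16
  leading term x_1*x_2**2: subtract (7/32*x_2)·f_1 from -7/8*x_1*x_2**2 - 15/32*x_1*x_2 + 5/16*x_1 + 1/2*x_2**2 + 11/8*x_2 + 5/16 → -1/4*x_1*x_2 + 5/16*x_1 + 1/16*x_2**2 + 51/32*x_2 + 5/16
  leading term x_1*x_2: subtract (1/16)·f_1 from -1/4*x_1*x_2 + 5/16*x_1 + 1/16*x_2**2 + 51/32*x_2 + 5/16 → 3/8*x_1 + 1/16*x_2**2 + 47/32*x_2 + 3/8
  leading term x_1: subtract (3/10)·f_3 from 3/8*x_1 + 1/16*x_2**2 + 47/32*x_2 + 3/8 → 1/16*x_2**2 + 91/160*x_2
  leading term x_2**2: no divisor's leading term divides it; move 1/16*x_2**2 to the remainder.
  leading term x_2: no divisor's leading term divides it; move 91/160*x_2 to the remainder.
  remainder 1/16*x_2**2 + 91/160*x_2 ≠ 0; add h_4 = 1/16*x_2**2 + 91/160*x_2 to the basis.

S(f_1,f_3): lcm = x_1*x_2. S = 1/4*x_1 - 12/5*x_2**2 - 3/2*x_2 + 1/4.
  leading term x_1: subtract (1/5)·f_3 from 1/4*x_1 - 12/5*x_2**2 - 3/2*x_2 + 1/4 → -12/5*x_2**2 - 21/10*x_2
  leading term x_2**2: subtract (-192/5)·h_4 from -12/5*x_2**2 - 21/10*x_2 → 987/50*x_2
  leading term x_2: no divisor's leading term divides it; move 987/50*x_2 to the remainder.
  remainder 987/50*x_2 ≠ 0; add h_5 = 987/50*x_2 to the basis.

S(f_2,f_3): lcm = x_1**2. S = -61/40*x_1*x_2 - 5/4*x_1 - 1/2*x_2 - 5/4.
  leading term x_1*x_2: subtract (61/160)·f_1 from -61/40*x_1*x_2 - 5/4*x_1 - 1/2*x_2 - 5/4 → -139/160*x_1 - 101/80*x_2 - 139/160
  leading term x_1: subtract (-139/200)·f_3 from -139/160*x_1 - 101/80*x_2 - 139/160 → 329/400*x_2
  leading term x_2: subtract (1/24)·h_5 from 329/400*x_2 → 0
  remainder 0.

S(f_1,h_4): lcm = x_1*x_2**2. S = -177/20*x_1*x_2 - 1/2*x_2**2 + 1/4*x_2.
  leading term x_1*x_2: subtract (177/80)·f_1 from -177/20*x_1*x_2 - 1/2*x_2**2 + 1/4*x_2 → 177/80*x_1 - 1/2*x_2**2 - 167/40*x_2 + 177/80
  leading term x_1: subtract (177/100)·f_3 from 177/80*x_1 - 1/2*x_2**2 - 167/40*x_2 + 177/80 → -1/2*x_2**2 - 1897/200*x_2
  leading term x_2**2: subtract (-8)·h_4 from -1/2*x_2**2 - 1897/200*x_2 → -987/200*x_2
  leading term x_2: subtract (-1/4)·h_5 from -987/200*x_2 → 0
  remainder 0.

S(f_2,h_4): leading monomials are coprime, so the S-polynomial reduces to 0 (Buchberger's first criterion).
S(f_3,h_4): leading monomials are coprime, so the S-polynomial reduces to 0 (Buchberger's first criterion).
S(f_1,h_5): lcm = x_1*x_2. S = 1/4*x_1 - 1/2*x_2 + 1/4.
  leading term x_1: subtract (1/5)·f_3 from 1/4*x_1 - 1/2*x_2 + 1/4 → -11/10*x_2
  leading term x_2: subtract (-55/987)·h_5 from -11/10*x_2 → 0
  remainder 0.

S(f_2,h_5): leading monomials are coprime, so the S-polynomial reduces to 0 (Buchberger's first criterion).
S(f_3,h_5): leading monomials are coprime, so the S-polynomial reduces to 0 (Buchberger's first criterion).
S(h_4,h_5): lcm = x_2**2. S = 91/10*x_2.
  leading term x_2: subtract (65/141)·h_5 from 91/10*x_2 → 0
  remainder 0.

Every S-polynomial of the final basis reduces to 0, so we have a Gröbner basis.
Inter-reduce: drop elements whose leading term is divisible by another's, tail-reduce, and make monic.
Reduced Gröbner basis: {x_1 + 1, x_2}.
Label its elements g_1 = x_1 + 1, g_2 = x_2.

Reduce p = 2/3*x_1**2 - 2/3*x_1 + 12*x_2**2 - 2*x_2 - 4/3 modulo G:
  leading term x_1**2: subtract (2/3*x_1)·g_1 from 2/3*x_1**2 - 2/3*x_1 + 12*x_2**2 - 2*x_2 - 4/3 → -4/3*x_1 + 12*x_2**2 - 2*x_2 - 4/3
  leading term x_1: subtract (-4/3)·g_1 from -4/3*x_1 + 12*x_2**2 - 2*x_2 - 4/3 → 12*x_2**2 - 2*x_2
  leading term x_2**2: subtract (12*x_2)·g_2 from 12*x_2**2 - 2*x_2 → -2*x_2
  leading term x_2: subtract (-2)·g_2 from -2*x_2 → 0
  normal form = 0.
Since the normal form is 0, p ∈ I.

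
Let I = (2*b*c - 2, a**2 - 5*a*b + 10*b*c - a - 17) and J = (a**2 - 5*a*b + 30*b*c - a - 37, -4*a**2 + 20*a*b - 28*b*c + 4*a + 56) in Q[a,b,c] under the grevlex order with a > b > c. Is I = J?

Yes, the ideals are equal.

Equality of ideals is decidable: compute both reduced Gröbner bases (unique for the ordering) and check whether they agree.
Buchberger on the first generating set:
f_1 = 2*b*c - 2, LT = b*c.
f_2 = a**2 - 5*a*b + 10*b*c - a - 17, LT = a**2.

The S-polynomials (S(f_1,f_2)) all reduce to 0 modulo the current basis, so we have a Gröbner basis.
Inter-reduce: drop elements whose leading term is divisible by another's, tail-reduce, and make monic.
Reduced Gröbner basis: {a**2 - 5*a*b - a - 7, b*c - 1}.

Buchberger on the second generating set:
h_1 = a**2 - 5*a*b + 30*b*c - a - 37, LT = a**2.
h_2 = -4*a**2 + 20*a*b - 28*b*c + 4*a + 56, LT = a**2.

S(h_1,h_2): lcm = a**2. S = 23*b*c - 23.
  reduce S modulo (h_1, h_2):
  remainder 23*b*c - 23 ≠ 0; add k_3 = 23*b*c - 23 to the basis.

The other S-polynomials (S(h_1,k_3), S(h_2,k_3)) all reduce to 0 modulo the current basis, so we have a Gröbner basis.
Inter-reduce: drop elements whose leading term is divisible by another's, tail-reduce, and make monic.
Reduced Gröbner basis: {a**2 - 5*a*b - a - 7, b*c - 1}.

The two bases agree; hence the ideals are identical.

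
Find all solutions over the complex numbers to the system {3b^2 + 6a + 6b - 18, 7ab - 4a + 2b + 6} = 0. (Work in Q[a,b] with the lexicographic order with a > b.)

Compute a lex Gröbner basis by Buchberger's algorithm.
f_1 = 6a + 3b^2 + 6b - 18, LT = a.
f_2 = 7ab - 4a + 2b + 6, LT = ab.

S(f_1,f_2): lcm = ab. S = 4/7a + 1/2b^3 + b^2 - 23/7b - 6/7.
  leading term a: subtract (2/21)·f_1 from 4/7a + 1/2b^3 + b^2 - 23/7b - 6/7 → 1/2b^3 + 5/7b^2 - 27/7b + 6/7
  leading term b^3: no divisor's leading term divides it; move 1/2b^3 to the remainder.
  leading term b^2: no divisor's leading term divides it; move 5/7b^2 to the remainder.
  leading term b: no divisor's leading term divides it; move -27/7b to the remainder.
  leading term 1: no divisor's leading term divides it; move 6/7 to the remainder.
  remainder 1/2b^3 + 5/7b^2 - 27/7b + 6/7 ≠ 0; add h_3 = 1/2b^3 + 5/7b^2 - 27/7b + 6/7 to the basis.

The other S-polynomials (S(f_1,h_3), S(f_2,h_3)) all reduce to 0 modulo the current basis, so we have a Gröbner basis.
Inter-reduce: drop elements whose leading term is divisible by another's, tail-reduce, and make monic.
Reduced Gröbner basis: {a + 1/2b^2 + b - 3, b^3 + 10/7b^2 - 54/7b + 12/7}.

Elimination: the polynomial b^3 + 10/7b^2 - 54/7b + 12/7 lies in the elimination ideal for b, so b ∈ {2, -12/7 + sqrt(186)/7, -sqrt(186)/7 - 12/7}. For each such b, the remaining basis elements (now univariate) give the rest of the solution.
  b = 2: the earlier basis element becomes a + 1 = 0, giving a = -1 — point (-1, 2).
  b = -12/7 + sqrt(186)/7: the earlier basis element becomes a - 5*sqrt(186)/49 - 66/49 = 0, giving a = 66/49 + 5*sqrt(186)/49 — point (66/49 + 5*sqrt(186)/49, -12/7 + sqrt(186)/7).
  b = -sqrt(186)/7 - 12/7: the earlier basis element becomes a - 66/49 + 5*sqrt(186)/49 = 0, giving a = 66/49 - 5*sqrt(186)/49 — point (66/49 - 5*sqrt(186)/49, -sqrt(186)/7 - 12/7).
Check: every point annihilates each of the original generators.
Zero-dimensionality of the ideal guarantees finitely many solutions over ℂ.

{(-1, 2), (66/49 + 5*sqrt(186)/49, -12/7 + sqrt(186)/7), (66/49 - 5*sqrt(186)/49, -sqrt(186)/7 - 12/7)}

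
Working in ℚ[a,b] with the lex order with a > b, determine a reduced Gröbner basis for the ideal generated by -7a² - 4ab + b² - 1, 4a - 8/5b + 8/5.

G = {a - ⅖b + ⅖, b² - 96/43b + 53/43}

f_1 = -7a² - 4ab + b² - 1, LT = a².
f_2 = 4a - 8/5b + 8/5, LT = a.

S(f_1,f_2): lcm = a². S = 34/35ab - ⅖a - 1/7b² + 1/7.
  leading term ab: subtract (17/70b)·f_2 from 34/35ab - ⅖a - 1/7b² + 1/7 → -⅖a + 43/175b² - 68/175b + 1/7
  leading term a: subtract (-1/10)·f_2 from -⅖a + 43/175b² - 68/175b + 1/7 → 43/175b² - 96/175b + 53/175
  leading term b²: no divisor's leading term divides it; move 43/175b² to the remainder.
  leading term b: no divisor's leading term divides it; move -96/175b to the remainder.
  leading term 1: no divisor's leading term divides it; move 53/175 to the remainder.
  remainder 43/175b² - 96/175b + 53/175 ≠ 0; add g_3 = 43/175b² - 96/175b + 53/175 to the basis.

The other S-polynomials (S(f_1,g_3), S(f_2,g_3)) all reduce to 0 modulo the current basis, so we have a Gröbner basis.
Inter-reduce: drop elements whose leading term is divisible by another's, tail-reduce, and make monic.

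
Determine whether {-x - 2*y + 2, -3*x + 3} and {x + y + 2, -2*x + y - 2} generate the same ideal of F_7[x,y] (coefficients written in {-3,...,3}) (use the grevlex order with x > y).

Equality of ideals is decidable: compute both reduced Gröbner bases (unique for the ordering) and check whether they agree.
Buchberger on the first generating set:
f_1 = -x - 2*y + 2, LT = x.
f_2 = -3*x + 3, LT = x.

S(f_1,f_2): lcm = x. S = 2*y - 1.
  leading term y: no divisor's leading term divides it; move 2*y to the remainder.
  leading term 1: no divisor's leading term divides it; move -1 to the remainder.
  remainder 2*y - 1 ≠ 0; add g_3 = 2*y - 1 to the basis.

The other S-polynomials (S(f_1,g_3), S(f_2,g_3)) all reduce to 0 modulo the current basis, so we have a Gröbner basis.
Inter-reduce: drop elements whose leading term is divisible by another's, tail-reduce, and make monic.
Reduced Gröbner basis: {x - 1, y + 3}.

Buchberger on the second generating set:
h_1 = x + y + 2, LT = x.
h_2 = -2*x + y - 2, LT = x.

S(h_1,h_2): lcm = x. S = -2*y + 1.
  leading term y: no divisor's leading term divides it; move -2*y to the remainder.
  leading term 1: no divisor's leading term divides it; move 1 to the remainder.
  remainder -2*y + 1 ≠ 0; add k_3 = -2*y + 1 to the basis.

The other S-polynomials (S(h_1,k_3), S(h_2,k_3)) all reduce to 0 modulo the current basis, so we have a Gröbner basis.
Inter-reduce: drop elements whose leading term is divisible by another's, tail-reduce, and make monic.
Reduced Gröbner basis: {x - 1, y + 3}.

These coincide, so the ideals are equal.

Yes, the ideals are equal.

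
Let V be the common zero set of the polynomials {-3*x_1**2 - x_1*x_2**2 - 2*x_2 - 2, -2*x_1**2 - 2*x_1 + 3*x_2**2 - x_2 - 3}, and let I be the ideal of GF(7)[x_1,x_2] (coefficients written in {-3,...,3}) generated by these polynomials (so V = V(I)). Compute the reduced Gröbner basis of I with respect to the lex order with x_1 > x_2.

G = {x_1 - 2*x_2**5 - 2*x_2**4 - 2*x_2**3 + x_2 + 2, x_2**6 + 2*x_2**5 - 3*x_2**3 - 3*x_2**2}

f_1 = -3*x_1**2 - x_1*x_2**2 - 2*x_2 - 2, LT = x_1**2.
f_2 = -2*x_1**2 - 2*x_1 + 3*x_2**2 - x_2 - 3, LT = x_1**2.

S(f_1,f_2): lcm = x_1**2. S = -2*x_1*x_2**2 - x_1 - 2*x_2**2 - x_2 - 2.
  reduce S modulo (f_1, f_2):
  remainder -2*x_1*x_2**2 - x_1 - 2*x_2**2 - x_2 - 2 ≠ 0; add g_3 = -2*x_1*x_2**2 - x_1 - 2*x_2**2 - x_2 - 2 to the basis.

S(f_1,g_3): lcm = x_1**2*x_2**2. S = 3*x_1**2 - 2*x_1*x_2**4 - x_1*x_2**2 + 3*x_1*x_2 - x_1 + 3*x_2**3 + 3*x_2**2.
  reduce S modulo (f_1, f_2, g_3):
  remainder 3*x_1*x_2 + 3*x_1 + 2*x_2**4 - 3*x_2**3 - x_2**2 + 2*x_2 - 1 ≠ 0; add g_4 = 3*x_1*x_2 + 3*x_1 + 2*x_2**4 - 3*x_2**3 - x_2**2 + 2*x_2 - 1 to the basis.

S(g_3,g_4): lcm = x_1*x_2**2. S = -x_1*x_2 - 3*x_1 - 3*x_2**5 + x_2**4 - 2*x_2**3 - 2*x_2**2 + 2*x_2 + 1.
  reduce S modulo (f_1, f_2, g_3, g_4):
  remainder -2*x_1 - 3*x_2**5 - 3*x_2**4 - 3*x_2**3 - 2*x_2 + 3 ≠ 0; add g_5 = -2*x_1 - 3*x_2**5 - 3*x_2**4 - 3*x_2**3 - 2*x_2 + 3 to the basis.

S(g_3,g_5): lcm = x_1*x_2**2. S = -3*x_1 + 2*x_2**7 + 2*x_2**6 + 2*x_2**5 - x_2**3 - x_2**2 - 3*x_2 + 1.
  reduce S modulo (f_1, f_2, g_3, g_4, g_5):
  remainder 2*x_2**7 + 2*x_2**6 + 3*x_2**5 + x_2**4 - x_2**2 ≠ 0; add g_6 = 2*x_2**7 + 2*x_2**6 + 3*x_2**5 + x_2**4 - x_2**2 to the basis.

S(g_4,g_5): lcm = x_1*x_2. S = x_1 + 2*x_2**6 + 2*x_2**5 - 2*x_2**4 - x_2**3 + x_2**2 + x_2 + 2.
  reduce S modulo (f_1, f_2, g_3, g_4, g_5, g_6):
  remainder 2*x_2**6 - 3*x_2**5 + x_2**3 + x_2**2 ≠ 0; add g_7 = 2*x_2**6 - 3*x_2**5 + x_2**3 + x_2**2 to the basis.

The other S-polynomials (S(f_2,g_3), S(f_1,g_4), S(f_2,g_4), S(f_1,g_5), S(f_2,g_5), S(f_1,g_6), S(f_2,g_6), S(g_3,g_6), S(g_4,g_6), S(g_5,g_6), S(f_1,g_7), S(f_2,g_7), S(g_3,g_7), S(g_4,g_7), S(g_5,g_7), S(g_6,g_7)) all reduce to 0 modulo the current basis, so we have a Gröbner basis.
Inter-reduce: drop elements whose leading term is divisible by another's, tail-reduce, and make monic.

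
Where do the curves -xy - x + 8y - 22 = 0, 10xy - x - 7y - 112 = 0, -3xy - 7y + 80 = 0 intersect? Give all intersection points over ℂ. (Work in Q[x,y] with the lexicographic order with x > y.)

{(3, 5)}

Compute a lex Gröbner basis by Buchberger's algorithm.
f_1 = -xy - x + 8y - 22, LT = xy.
f_2 = 10xy - x - 7y - 112, LT = xy.
f_3 = -3xy - 7y + 80, LT = xy.

S(f_1,f_2): lcm = xy. S = 11/10x - 73/10y + 166/5.
  leading term x: no divisor's leading term divides it; move 11/10x to the remainder.
  leading term y: no divisor's leading term divides it; move -73/10y to the remainder.
  leading term 1: no divisor's leading term divides it; move 166/5 to the remainder.
  remainder 11/10x - 73/10y + 166/5 ≠ 0; add h_4 = 11/10x - 73/10y + 166/5 to the basis.

S(f_1,f_3): lcm = xy. S = x - 31/3y + 146/3.
  leading term x: subtract (10/11)·h_4 from x - 31/3y + 146/3 → -122/33y + 610/33
  leading term y: no divisor's leading term divides it; move -122/33y to the remainder.
  leading term 1: no divisor's leading term divides it; move 610/33 to the remainder.
  remainder -122/33y + 610/33 ≠ 0; add h_5 = -122/33y + 610/33 to the basis.

The other S-polynomials (S(f_2,f_3), S(f_1,h_4), S(f_2,h_4), S(f_3,h_4), S(f_1,h_5), S(f_2,h_5), S(f_3,h_5), S(h_4,h_5)) all reduce to 0 modulo the current basis, so we have a Gröbner basis.
Inter-reduce: drop elements whose leading term is divisible by another's, tail-reduce, and make monic.
Reduced Gröbner basis: {x - 3, y - 5}.

Since the basis is lex-ordered, y - 5 is univariate in y. Its roots are {5}. Back-substituting each root into the other basis elements fixes the other coordinates.
  y = 5: the earlier basis element becomes x - 3 = 0, giving x = 3 — point (3, 5).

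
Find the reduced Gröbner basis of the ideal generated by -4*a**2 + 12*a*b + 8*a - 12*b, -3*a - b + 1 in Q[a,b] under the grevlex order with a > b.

G = {b**2 + 11/5*b - 1/2, a + 1/3*b - 1/3}

f_1 = -4*a**2 + 12*a*b + 8*a - 12*b, LT = a**2.
f_2 = -3*a - b + 1, LT = a.

S(f_1,f_2): lcm = a**2. S = -10/3*a*b - 5/3*a + 3*b.
  leading term a*b: subtract (10/9*b)·f_2 from -10/3*a*b - 5/3*a + 3*b → 10/9*b**2 - 5/3*a + 17/9*b
  leading term b**2: no divisor's leading term divides it; move 10/9*b**2 to the remainder.
  leading term a: subtract (5/9)·f_2 from -5/3*a + 17/9*b → 22/9*b - 5/9
  leading term b: no divisor's leading term divides it; move 22/9*b to the remainder.
  leading term 1: no divisor's leading term divides it; move -5/9 to the remainder.
  remainder 10/9*b**2 + 22/9*b - 5/9 ≠ 0; add g_3 = 10/9*b**2 + 22/9*b - 5/9 to the basis.

The other S-polynomials (S(f_1,g_3), S(f_2,g_3)) all reduce to 0 modulo the current basis, so we have a Gröbner basis.
Inter-reduce: drop elements whose leading term is divisible by another's, tail-reduce, and make monic.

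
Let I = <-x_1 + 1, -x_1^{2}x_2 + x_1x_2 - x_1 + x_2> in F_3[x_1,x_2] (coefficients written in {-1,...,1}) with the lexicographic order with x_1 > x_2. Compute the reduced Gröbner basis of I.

G = {x_1 - 1, x_2 - 1}

This is the nonlinear analogue of row-reducing a linear system.

f_1 = -x_1 + 1, LT = x_1.
f_2 = -x_1^{2}x_2 + x_1x_2 - x_1 + x_2, LT = x_1^{2}x_2.

S(f_1,f_2): lcm = x_1^{2}x_2. S = -x_1 + x_2.
  reduce S modulo (f_1, f_2):
  remainder x_2 - 1 ≠ 0; add g_3 = x_2 - 1 to the basis.

The other S-polynomials (S(f_1,g_3), S(f_2,g_3)) all reduce to 0 modulo the current basis, so we have a Gröbner basis.
Inter-reduce: drop elements whose leading term is divisible by another's, tail-reduce, and make monic.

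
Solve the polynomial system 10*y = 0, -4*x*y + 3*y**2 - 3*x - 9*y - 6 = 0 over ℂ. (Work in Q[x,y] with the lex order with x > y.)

{(-2, 0)}

Compute a lex Gröbner basis by Buchberger's algorithm.
f_1 = 10*y, LT = y.
f_2 = -4*x*y - 3*x + 3*y**2 - 9*y - 6, LT = x*y.

S(f_1,f_2): lcm = x*y. S = -3/4*x + 3/4*y**2 - 9/4*y - 3/2.
  reduce S modulo (f_1, f_2):
  remainder -3/4*x - 3/2 ≠ 0; add h_3 = -3/4*x - 3/2 to the basis.

The other S-polynomials (S(f_1,h_3), S(f_2,h_3)) all reduce to 0 modulo the current basis, so we have a Gröbner basis.
Inter-reduce: drop elements whose leading term is divisible by another's, tail-reduce, and make monic.
Reduced Gröbner basis: {x + 2, y}.

A lex Gröbner basis eliminates variables successively. Here y depends only on y, with roots {0}; lifting each root through the earlier basis elements recovers the full solutions.
  y = 0: the earlier basis element becomes x + 2 = 0, giving x = -2 — point (-2, 0).
This is the nonlinear analogue of row-reducing a linear system.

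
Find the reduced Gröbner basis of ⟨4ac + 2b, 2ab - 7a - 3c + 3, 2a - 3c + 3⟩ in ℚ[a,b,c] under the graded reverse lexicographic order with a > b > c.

Buchberger's algorithm terminates because the ascending chain of leading-term ideals stabilizes.

f_1 = 4ac + 2b, LT = ac.
f_2 = 2ab - 7a - 3c + 3, LT = ab.
f_3 = 2a - 3c + 3, LT = a.

S(f_1,f_2): lcm = abc. S = ½b² + 7/2ac + 3/2c² - 3/2c.
  reduce S modulo (f_1, f_2, f_3):
  remainder ½b² + 3/2c² - 7/4b - 3/2c ≠ 0; add g_4 = ½b² + 3/2c² - 7/4b - 3/2c to the basis.

S(f_1,f_3): lcm = ac. S = 3/2c² + ½b - 3/2c.
  reduce S modulo (f_1, f_2, f_3, g_4):
  remainder 3/2c² + ½b - 3/2c ≠ 0; add g_5 = 3/2c² + ½b - 3/2c to the basis.

S(f_2,f_3): lcm = ab. S = 3/2bc - 7/2a - 3/2b - 3/2c + 3/2.
  reduce S modulo (f_1, f_2, f_3, g_4, g_5):
  remainder 3/2bc - 3/2b - 27/4c + 27/4 ≠ 0; add g_6 = 3/2bc - 3/2b - 27/4c + 27/4 to the basis.

The other S-polynomials (S(f_1,g_4), S(f_2,g_4), S(f_3,g_4), S(f_1,g_5), S(f_2,g_5), S(f_3,g_5), S(g_4,g_5), S(f_1,g_6), S(f_2,g_6), S(f_3,g_6), S(g_4,g_6), S(g_5,g_6)) all reduce to 0 modulo the current basis, so we have a Gröbner basis.
Inter-reduce: drop elements whose leading term is divisible by another's, tail-reduce, and make monic.

G = {b² - 9/2b, bc - b - 9/2c + 9/2, c² + ⅓b - c, a - 3/2c + 3/2}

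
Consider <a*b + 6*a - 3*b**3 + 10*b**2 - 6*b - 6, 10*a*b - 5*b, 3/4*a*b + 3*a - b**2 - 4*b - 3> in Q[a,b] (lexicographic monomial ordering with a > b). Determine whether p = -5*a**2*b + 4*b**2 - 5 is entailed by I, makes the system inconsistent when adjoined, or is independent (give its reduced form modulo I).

Adjoining -5*a**2*b + 4*b**2 - 5 makes the ideal the whole ring: the system is inconsistent.

First compute the reduced Gröbner basis of I by Buchberger's algorithm.
f_1 = a*b + 6*a - 3*b**3 + 10*b**2 - 6*b - 6, LT = a*b.
f_2 = 10*a*b - 5*b, LT = a*b.
f_3 = 3/4*a*b + 3*a - b**2 - 4*b - 3, LT = a*b.

S(f_1,f_2): lcm = a*b. S = 6*a - 3*b**3 + 10*b**2 - 11/2*b - 6.
  reduce S modulo (f_1, f_2, f_3):
  remainder 6*a - 3*b**3 + 10*b**2 - 11/2*b - 6 ≠ 0; add h_4 = 6*a - 3*b**3 + 10*b**2 - 11/2*b - 6 to the basis.

S(f_1,f_3): lcm = a*b. S = 2*a - 3*b**3 + 34/3*b**2 - 2/3*b - 2.
  reduce S modulo (f_1, f_2, f_3, h_4):
  remainder -2*b**3 + 8*b**2 + 7/6*b ≠ 0; add h_5 = -2*b**3 + 8*b**2 + 7/6*b to the basis.

S(f_1,h_4): lcm = a*b. S = 6*a + 1/2*b**4 - 14/3*b**3 + 131/12*b**2 - 5*b - 6.
  reduce S modulo (f_1, f_2, f_3, h_4, h_5):
  remainder 61/24*b**2 + 25/36*b ≠ 0; add h_6 = 61/24*b**2 + 25/36*b to the basis.

S(f_1,h_5): lcm = a*b**3. S = 10*a*b**2 + 7/12*a*b - 3*b**5 + 10*b**4 - 6*b**3 - 6*b**2.
  reduce S modulo (f_1, f_2, f_3, h_4, h_5, h_6):
  remainder 78259/8784*b ≠ 0; add h_7 = 78259/8784*b to the basis.

The other S-polynomials (S(f_2,f_3), S(f_2,h_4), S(f_3,h_4), S(f_2,h_5), S(f_3,h_5), S(h_4,h_5), S(f_1,h_6), S(f_2,h_6), S(f_3,h_6), S(h_4,h_6), S(h_5,h_6), S(f_1,h_7), S(f_2,h_7), S(f_3,h_7), S(h_4,h_7), S(h_5,h_7), S(h_6,h_7)) all reduce to 0 modulo the current basis, so we have a Gröbner basis.
Inter-reduce: drop elements whose leading term is divisible by another's, tail-reduce, and make monic.
Reduced Gröbner basis: {a - 1, b}.
Label its elements g_1 = a - 1, g_2 = b.

Reduce p = -5*a**2*b + 4*b**2 - 5 modulo G:
  leading term a**2*b: subtract (-5*a*b)·g_1 from -5*a**2*b + 4*b**2 - 5 → -5*a*b + 4*b**2 - 5
  leading term a*b: subtract (-5*b)·g_1 from -5*a*b + 4*b**2 - 5 → 4*b**2 - 5*b - 5
  leading term b**2: subtract (4*b)·g_2 from 4*b**2 - 5*b - 5 → -5*b - 5
  leading term b: subtract (-5)·g_2 from -5*b - 5 → -5
  leading term 1: no divisor's leading term divides it; move -5 to the remainder.
  normal form = -5.
The normal form is nonzero, so p ∉ I. Since p minus its normal form lies in I, I + (p) = I + (r) where r = -5; decide whether this ideal is the whole ring.
Here r = -5 is a nonzero constant, hence a unit: 1 ∈ I + (p), the Gröbner basis of I + (p) is {1}, and the enlarged system has no common solution — adjoining p is inconsistent.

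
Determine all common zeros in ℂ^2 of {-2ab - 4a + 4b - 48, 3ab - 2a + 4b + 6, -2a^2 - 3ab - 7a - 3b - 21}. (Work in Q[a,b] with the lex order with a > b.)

Compute a lex Gröbner basis by Buchberger's algorithm.
f_1 = -2ab - 4a + 4b - 48, LT = ab.
f_2 = 3ab - 2a + 4b + 6, LT = ab.
f_3 = -2a^2 - 3ab - 7a - 3b - 21, LT = a^2.

S(f_1,f_2): lcm = ab. S = 8/3a - 10/3b + 22.
  leading term a: no divisor's leading term divides it; move 8/3a to the remainder.
  leading term b: no divisor's leading term divides it; move -10/3b to the remainder.
  leading term 1: no divisor's leading term divides it; move 22 to the remainder.
  remainder 8/3a - 10/3b + 22 ≠ 0; add h_4 = 8/3a - 10/3b + 22 to the basis.

S(f_1,f_3): lcm = a^2b. S = 2a^2 - 3/2ab^2 - 11/2ab + 24a - 3/2b^2 - 21/2b.
  leading term a^2: subtract (-1)·f_3 from 2a^2 - 3/2ab^2 - 11/2ab + 24a - 3/2b^2 - 21/2b → -3/2ab^2 - 17/2ab + 17a - 3/2b^2 - 27/2b - 21
  leading term ab^2: subtract (3/4b)·f_1 from -3/2ab^2 - 17/2ab + 17a - 3/2b^2 - 27/2b - 21 → -11/2ab + 17a - 9/2b^2 + 45/2b - 21
  leading term ab: subtract (11/4)·f_1 from -11/2ab + 17a - 9/2b^2 + 45/2b - 21 → 28a - 9/2b^2 + 23/2b + 111
  leading term a: subtract (21/2)·h_4 from 28a - 9/2b^2 + 23/2b + 111 → -9/2b^2 + 93/2b - 120
  leading term b^2: no divisor's leading term divides it; move -9/2b^2 to the remainder.
  leading term b: no divisor's leading term divides it; move 93/2b to the remainder.
  leading term 1: no divisor's leading term divides it; move -120 to the remainder.
  remainder -9/2b^2 + 93/2b - 120 ≠ 0; add h_5 = -9/2b^2 + 93/2b - 120 to the basis.

S(f_2,f_3): lcm = a^2b. S = -2/3a^2 - 3/2ab^2 - 13/6ab + 2a - 3/2b^2 - 21/2b.
  leading term a^2: subtract (1/3)·f_3 from -2/3a^2 - 3/2ab^2 - 13/6ab + 2a - 3/2b^2 - 21/2b → -3/2ab^2 - 7/6ab + 13/3a - 3/2b^2 - 19/2b + 7
  leading term ab^2: subtract (3/4b)·f_1 from -3/2ab^2 - 7/6ab + 13/3a - 3/2b^2 - 19/2b + 7 → 11/6ab + 13/3a - 9/2b^2 + 53/2b + 7
  leading term ab: subtract (-11/12)·f_1 from 11/6ab + 13/3a - 9/2b^2 + 53/2b + 7 → 2/3a - 9/2b^2 + 181/6b - 37
  leading term a: subtract (1/4)·h_4 from 2/3a - 9/2b^2 + 181/6b - 37 → -9/2b^2 + 31b - 85/2
  leading term b^2: subtract (1)·h_5 from -9/2b^2 + 31b - 85/2 → -31/2b + 155/2
  leading term b: no divisor's leading term divides it; move -31/2b to the remainder.
  leading term 1: no divisor's leading term divides it; move 155/2 to the remainder.
  remainder -31/2b + 155/2 ≠ 0; add h_6 = -31/2b + 155/2 to the basis.

The other S-polynomials (S(f_1,h_4), S(f_2,h_4), S(f_3,h_4), S(f_1,h_5), S(f_2,h_5), S(f_3,h_5), S(h_4,h_5), S(f_1,h_6), S(f_2,h_6), S(f_3,h_6), S(h_4,h_6), S(h_5,h_6)) all reduce to 0 modulo the current basis, so we have a Gröbner basis.
Inter-reduce: drop elements whose leading term is divisible by another's, tail-reduce, and make monic.
Reduced Gröbner basis: {a + 2, b - 5}.

A lex Gröbner basis eliminates variables successively. Here b - 5 depends only on b, with roots {5}; lifting each root through the earlier basis elements recovers the full solutions.
  b = 5: the earlier basis element becomes a + 2 = 0, giving a = -2 — point (-2, 5).

{(-2, 5)}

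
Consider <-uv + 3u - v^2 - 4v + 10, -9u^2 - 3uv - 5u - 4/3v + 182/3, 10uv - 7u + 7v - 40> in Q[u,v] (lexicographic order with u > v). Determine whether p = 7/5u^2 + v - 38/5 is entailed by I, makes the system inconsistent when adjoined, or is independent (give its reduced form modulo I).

7/5u^2 + v - 38/5 lies in I (it reduces to 0).

First compute the reduced Gröbner basis of I by Buchberger's algorithm.
f_1 = -uv + 3u - v^2 - 4v + 10, LT = uv.
f_2 = -9u^2 - 3uv - 5u - 4/3v + 182/3, LT = u^2.
f_3 = 10uv - 7u + 7v - 40, LT = uv.

S(f_1,f_2): lcm = u^2v. S = -3u^2 + 2/3uv^2 + 31/9uv - 10u - 4/27v^2 + 182/27v.
  reduce S modulo (f_1, f_2, f_3):
  remainder 11u - 2/3v^3 - 250/27v^2 - 322/27v + 398/9 ≠ 0; add h_4 = 11u - 2/3v^3 - 250/27v^2 - 322/27v + 398/9 to the basis.

S(f_1,f_3): lcm = uv. S = -23/10u + v^2 + 33/10v - 6.
  reduce S modulo (f_1, f_2, f_3, h_4):
  remainder -23/165v^3 - 278/297v^2 + 479/594v + 1607/495 ≠ 0; add h_5 = -23/165v^3 - 278/297v^2 + 479/594v + 1607/495 to the basis.

S(f_2,f_3): lcm = u^2v. S = 7/10u^2 + 1/3uv^2 - 13/90uv + 4u + 4/27v^2 - 182/27v.
  reduce S modulo (f_1, f_2, f_3, h_4, h_5):
  remainder 2911/1035v^2 - 214/3105v - 34504/3105 ≠ 0; add h_6 = 2911/1035v^2 - 214/3105v - 34504/3105 to the basis.

S(f_1,h_4): lcm = uv. S = -3u + 2/33v^4 + 250/297v^3 + 619/297v^2 - 2/99v - 10.
  reduce S modulo (f_1, f_2, f_3, h_4, h_5, h_6):
  remainder -798398/1807731v + 1596796/1807731 ≠ 0; add h_7 = -798398/1807731v + 1596796/1807731 to the basis.

The other S-polynomials (S(f_2,h_4), S(f_3,h_4), S(f_1,h_5), S(f_2,h_5), S(f_3,h_5), S(h_4,h_5), S(f_1,h_6), S(f_2,h_6), S(f_3,h_6), S(h_4,h_6), S(h_5,h_6), S(f_1,h_7), S(f_2,h_7), S(f_3,h_7), S(h_4,h_7), S(h_5,h_7), S(h_6,h_7)) all reduce to 0 modulo the current basis, so we have a Gröbner basis.
Inter-reduce: drop elements whose leading term is divisible by another's, tail-reduce, and make monic.
Reduced Gröbner basis: {u - 2, v - 2}.
Label its elements g_1 = u - 2, g_2 = v - 2.

Reduce p = 7/5u^2 + v - 38/5 modulo G:
  leading term u^2: subtract (7/5u)·g_1 from 7/5u^2 + v - 38/5 → 14/5u + v - 38/5
  leading term u: subtract (14/5)·g_1 from 14/5u + v - 38/5 → v - 2
  leading term v: subtract (1)·g_2 from v - 2 → 0
  normal form = 0.
Since the normal form is 0, p ∈ I.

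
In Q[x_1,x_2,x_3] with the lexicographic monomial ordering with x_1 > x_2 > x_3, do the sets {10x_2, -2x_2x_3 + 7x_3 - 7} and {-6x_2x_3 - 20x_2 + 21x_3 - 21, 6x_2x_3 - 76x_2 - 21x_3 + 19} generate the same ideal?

No, the ideals differ.

For a fixed monomial order, each ideal has a unique reduced Gröbner basis; comparing bases decides equality.
Buchberger on the first generating set:
f_1 = 10x_2, LT = x_2.
f_2 = -2x_2x_3 + 7x_3 - 7, LT = x_2x_3.

S(f_1,f_2): lcm = x_2x_3. S = \tfrac{7}{2}x_3 - \tfrac{7}{2}.
  leading term x_3: no divisor's leading term divides it; move \tfrac{7}{2}x_3 to the remainder.
  leading term 1: no divisor's leading term divides it; move -\tfrac{7}{2} to the remainder.
  remainder \tfrac{7}{2}x_3 - \tfrac{7}{2} ≠ 0; add g_3 = \tfrac{7}{2}x_3 - \tfrac{7}{2} to the basis.

The other S-polynomials (S(f_1,g_3), S(f_2,g_3)) all reduce to 0 modulo the current basis, so we have a Gröbner basis.
Inter-reduce: drop elements whose leading term is divisible by another's, tail-reduce, and make monic.
Reduced Gröbner basis: {x_2, x_3 - 1}.

Buchberger on the second generating set:
h_1 = -6x_2x_3 - 20x_2 + 21x_3 - 21, LT = x_2x_3.
h_2 = 6x_2x_3 - 76x_2 - 21x_3 + 19, LT = x_2x_3.

S(h_1,h_2): lcm = x_2x_3. S = 16x_2 + \tfrac{1}{3}.
  leading term x_2: no divisor's leading term divides it; move 16x_2 to the remainder.
  leading term 1: no divisor's leading term divides it; move \tfrac{1}{3} to the remainder.
  remainder 16x_2 + \tfrac{1}{3} ≠ 0; add k_3 = 16x_2 + \tfrac{1}{3} to the basis.

S(h_1,k_3): lcm = x_2x_3. S = \tfrac{10}{3}x_2 - \tfrac{169}{48}x_3 + \tfrac{7}{2}.
  leading term x_2: subtract (\tfrac{5}{24})·k_3 from \tfrac{10}{3}x_2 - \tfrac{169}{48}x_3 + \tfrac{7}{2} → -\tfrac{169}{48}x_3 + \tfrac{247}{72}
  leading term x_3: no divisor's leading term divides it; move -\tfrac{169}{48}x_3 to the remainder.
  leading term 1: no divisor's leading term divides it; move \tfrac{247}{72} to the remainder.
  remainder -\tfrac{169}{48}x_3 + \tfrac{247}{72} ≠ 0; add k_4 = -\tfrac{169}{48}x_3 + \tfrac{247}{72} to the basis.

The other S-polynomials (S(h_2,k_3), S(h_1,k_4), S(h_2,k_4), S(k_3,k_4)) all reduce to 0 modulo the current basis, so we have a Gröbner basis.
Inter-reduce: drop elements whose leading term is divisible by another's, tail-reduce, and make monic.
Reduced Gröbner basis: {x_2 + \tfrac{1}{48}, x_3 - \tfrac{38}{39}}.

These differ, so the ideals are not equal.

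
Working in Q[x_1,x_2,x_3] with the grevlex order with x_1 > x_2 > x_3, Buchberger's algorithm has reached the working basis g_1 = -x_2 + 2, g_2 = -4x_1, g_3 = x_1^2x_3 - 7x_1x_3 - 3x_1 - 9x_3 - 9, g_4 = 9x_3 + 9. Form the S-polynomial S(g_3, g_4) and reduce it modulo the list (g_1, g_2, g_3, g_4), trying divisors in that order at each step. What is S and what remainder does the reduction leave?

lcm(LM(g_3), LM(g_4)) = x_1^2x_3.
S = (lcm/LT(g_3))·g_3 − (lcm/LT(g_4))·g_4 = -x_1^2 - 7x_1x_3 - 3x_1 - 9x_3 - 9.
Reduce S modulo (g_1, g_2, g_3, g_4) in that order:
  leading term x_1^2: subtract (1/4x_1)·g_2 from -x_1^2 - 7x_1x_3 - 3x_1 - 9x_3 - 9 → -7x_1x_3 - 3x_1 - 9x_3 - 9
  leading term x_1x_3: subtract (7/4x_3)·g_2 from -7x_1x_3 - 3x_1 - 9x_3 - 9 → -3x_1 - 9x_3 - 9
  leading term x_1: subtract (3/4)·g_2 from -3x_1 - 9x_3 - 9 → -9x_3 - 9
  leading term x_3: subtract (-1)·g_4 from -9x_3 - 9 → 0
The remainder is 0, so this S-polynomial contributes no new basis element.

S(g_3, g_4) = -x_1^2 - 7x_1x_3 - 3x_1 - 9x_3 - 9; remainder on division = 0.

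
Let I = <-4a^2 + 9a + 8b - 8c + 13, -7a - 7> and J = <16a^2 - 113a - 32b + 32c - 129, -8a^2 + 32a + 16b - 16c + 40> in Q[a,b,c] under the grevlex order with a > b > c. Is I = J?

Yes, the ideals are equal.

Equality of ideals is decidable: compute both reduced Gröbner bases (unique for the ordering) and check whether they agree.
Buchberger on the first generating set:
f_1 = -4a^2 + 9a + 8b - 8c + 13, LT = a^2.
f_2 = -7a - 7, LT = a.

S(f_1,f_2): lcm = a^2. S = -13/4a - 2b + 2c - 13/4.
  reduce S modulo (f_1, f_2):
  remainder -2b + 2c ≠ 0; add g_3 = -2b + 2c to the basis.

The other S-polynomials (S(f_1,g_3), S(f_2,g_3)) all reduce to 0 modulo the current basis, so we have a Gröbner basis.
Inter-reduce: drop elements whose leading term is divisible by another's, tail-reduce, and make monic.
Reduced Gröbner basis: {a + 1, b - c}.

Buchberger on the second generating set:
h_1 = 16a^2 - 113a - 32b + 32c - 129, LT = a^2.
h_2 = -8a^2 + 32a + 16b - 16c + 40, LT = a^2.

S(h_1,h_2): lcm = a^2. S = -49/16a - 49/16.
  reduce S modulo (h_1, h_2):
  remainder -49/16a - 49/16 ≠ 0; add k_3 = -49/16a - 49/16 to the basis.

S(h_1,k_3): lcm = a^2. S = -129/16a - 2b + 2c - 129/16.
  reduce S modulo (h_1, h_2, k_3):
  remainder -2b + 2c ≠ 0; add k_4 = -2b + 2c to the basis.

The other S-polynomials (S(h_2,k_3), S(h_1,k_4), S(h_2,k_4), S(k_3,k_4)) all reduce to 0 modulo the current basis, so we have a Gröbner basis.
Inter-reduce: drop elements whose leading term is divisible by another's, tail-reduce, and make monic.
Reduced Gröbner basis: {a + 1, b - c}.

The two bases agree; hence the ideals are identical.
The same test decides containment: I ⊆ J iff every generator of I reduces to 0 modulo a Gröbner basis of J.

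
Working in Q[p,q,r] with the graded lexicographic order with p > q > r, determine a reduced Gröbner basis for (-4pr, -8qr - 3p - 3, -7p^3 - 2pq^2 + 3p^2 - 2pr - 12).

G = {q^2 - 1, p + 1, r}

f_1 = -4pr, LT = pr.
f_2 = -8qr - 3p - 3, LT = qr.
f_3 = -7p^3 - 2pq^2 + 3p^2 - 2pr - 12, LT = p^3.

S(f_1,f_2): lcm = pqr. S = -3/8p^2 - 3/8p.
  leading term p^2: no divisor's leading term divides it; move -3/8p^2 to the remainder.
  leading term p: no divisor's leading term divides it; move -3/8p to the remainder.
  remainder -3/8p^2 - 3/8p ≠ 0; add g_4 = -3/8p^2 - 3/8p to the basis.

S(f_1,f_3): lcm = p^3r. S = -2/7pq^2r + 3/7p^2r - 2/7pr^2 - 12/7r.
  leading term pq^2r: subtract (1/14q^2)·f_1 from -2/7pq^2r + 3/7p^2r - 2/7pr^2 - 12/7r → 3/7p^2r - 2/7pr^2 - 12/7r
  leading term p^2r: subtract (-3/28p)·f_1 from 3/7p^2r - 2/7pr^2 - 12/7r → -2/7pr^2 - 12/7r
  leading term pr^2: subtract (1/14r)·f_1 from -2/7pr^2 - 12/7r → -12/7r
  leading term r: no divisor's leading term divides it; move -12/7r to the remainder.
  remainder -12/7r ≠ 0; add g_5 = -12/7r to the basis.

S(f_3,g_4): lcm = p^3. S = 2/7pq^2 - 10/7p^2 + 2/7pr + 12/7.
  leading term pq^2: no divisor's leading term divides it; move 2/7pq^2 to the remainder.
  leading term p^2: subtract (80/21)·g_4 from -10/7p^2 + 2/7pr + 12/7 → 2/7pr + 10/7p + 12/7
  leading term pr: subtract (-1/14)·f_1 from 2/7pr + 10/7p + 12/7 → 10/7p + 12/7
  leading term p: no divisor's leading term divides it; move 10/7p to the remainder.
  leading term 1: no divisor's leading term divides it; move 12/7 to the remainder.
  remainder 2/7pq^2 + 10/7p + 12/7 ≠ 0; add g_6 = 2/7pq^2 + 10/7p + 12/7 to the basis.

S(f_2,g_5): lcm = qr. S = 3/8p + 3/8.
  leading term p: no divisor's leading term divides it; move 3/8p to the remainder.
  leading term 1: no divisor's leading term divides it; move 3/8 to the remainder.
  remainder 3/8p + 3/8 ≠ 0; add g_7 = 3/8p + 3/8 to the basis.

S(g_6,g_7): lcm = pq^2. S = -q^2 + 5p + 6.
  leading term q^2: no divisor's leading term divides it; move -q^2 to the remainder.
  leading term p: subtract (40/3)·g_7 from 5p + 6 → 1
  leading term 1: no divisor's leading term divides it; move 1 to the remainder.
  remainder -q^2 + 1 ≠ 0; add g_8 = -q^2 + 1 to the basis.

The other S-polynomials (S(f_2,f_3), S(f_1,g_4), S(f_2,g_4), S(f_1,g_5), S(f_3,g_5), S(g_4,g_5), S(f_1,g_6), S(f_2,g_6), S(f_3,g_6), S(g_4,g_6), S(g_5,g_6), S(f_1,g_7), S(f_2,g_7), S(f_3,g_7), S(g_4,g_7), S(g_5,g_7), S(f_1,g_8), S(f_2,g_8), S(f_3,g_8), S(g_4,g_8), S(g_5,g_8), S(g_6,g_8), S(g_7,g_8)) all reduce to 0 modulo the current basis, so we have a Gröbner basis.
Inter-reduce: drop elements whose leading term is divisible by another's, tail-reduce, and make monic.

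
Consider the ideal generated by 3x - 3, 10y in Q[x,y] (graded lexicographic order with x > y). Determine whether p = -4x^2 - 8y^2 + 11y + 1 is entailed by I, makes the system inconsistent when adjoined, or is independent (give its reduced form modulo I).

First compute the reduced Gröbner basis of I by Buchberger's algorithm.
f_1 = 3x - 3, LT = x.
f_2 = 10y, LT = y.

The S-polynomials (S(f_1,f_2)) all reduce to 0 modulo the current basis, so we have a Gröbner basis.
Inter-reduce: drop elements whose leading term is divisible by another's, tail-reduce, and make monic.
Reduced Gröbner basis: {x - 1, y}.
Label its elements g_1 = x - 1, g_2 = y.

Reduce p = -4x^2 - 8y^2 + 11y + 1 modulo G:
  leading term x^2: subtract (-4x)·g_1 from -4x^2 - 8y^2 + 11y + 1 → -8y^2 - 4x + 11y + 1
  leading term y^2: subtract (-8y)·g_2 from -8y^2 - 4x + 11y + 1 → -4x + 11y + 1
  leading term x: subtract (-4)·g_1 from -4x + 11y + 1 → 11y - 3
  leading term y: subtract (11)·g_2 from 11y - 3 → -3
  leading term 1: no divisor's leading term divides it; move -3 to the remainder.
  normal form = -3.
The normal form is nonzero, so p ∉ I. Since p minus its normal form lies in I, I + (p) = I + (r) where r = -3; decide whether this ideal is the whole ring.
Here r = -3 is a nonzero constant, hence a unit: 1 ∈ I + (p), the Gröbner basis of I + (p) is {1}, and the enlarged system has no common solution — adjoining p is inconsistent.

Adjoining -4x^2 - 8y^2 + 11y + 1 makes the ideal the whole ring: the system is inconsistent.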